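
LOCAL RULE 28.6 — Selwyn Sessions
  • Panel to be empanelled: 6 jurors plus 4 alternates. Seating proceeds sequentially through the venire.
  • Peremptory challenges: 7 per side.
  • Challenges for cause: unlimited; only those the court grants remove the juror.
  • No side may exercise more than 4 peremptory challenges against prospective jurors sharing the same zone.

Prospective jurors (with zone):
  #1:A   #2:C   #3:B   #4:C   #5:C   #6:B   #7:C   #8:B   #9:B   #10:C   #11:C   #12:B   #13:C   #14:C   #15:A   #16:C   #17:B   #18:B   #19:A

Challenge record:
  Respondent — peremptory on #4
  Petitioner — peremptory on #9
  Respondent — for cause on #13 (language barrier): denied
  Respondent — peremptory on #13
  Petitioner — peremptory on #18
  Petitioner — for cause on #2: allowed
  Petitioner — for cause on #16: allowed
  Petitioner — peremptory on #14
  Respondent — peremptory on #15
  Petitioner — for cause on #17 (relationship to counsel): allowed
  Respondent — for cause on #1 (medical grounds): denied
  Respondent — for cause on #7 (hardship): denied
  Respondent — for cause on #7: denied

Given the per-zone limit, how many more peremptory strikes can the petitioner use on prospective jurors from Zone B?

2

Petitioner peremptories so far: #9, #18, #14 — 3 of 7 used, 4 left overall.
Against Zone B: #9, #18 — 2 used; per-zone cap 4 leaves 2.
Binding limit: min(4, 2) = 2.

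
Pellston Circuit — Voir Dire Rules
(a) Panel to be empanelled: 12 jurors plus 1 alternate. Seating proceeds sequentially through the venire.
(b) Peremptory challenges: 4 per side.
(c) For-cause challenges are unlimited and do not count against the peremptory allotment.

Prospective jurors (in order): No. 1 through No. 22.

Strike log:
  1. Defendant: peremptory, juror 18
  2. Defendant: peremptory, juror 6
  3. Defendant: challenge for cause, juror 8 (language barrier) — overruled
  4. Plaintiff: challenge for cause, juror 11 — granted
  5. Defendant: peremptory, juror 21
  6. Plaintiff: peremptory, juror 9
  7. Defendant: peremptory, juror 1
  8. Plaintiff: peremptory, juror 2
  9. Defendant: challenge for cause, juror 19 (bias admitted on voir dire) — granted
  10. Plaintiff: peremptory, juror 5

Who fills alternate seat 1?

Removed: #1, #2, #5, #6, #9, #11, #18, #19, #21. (#8 stays — for-cause denied.)
Seating in order: seats 1–12 → #3, #4, #7, #8, #10, #12, #13, #14, #15, #16, #17, #20; alternates → #22.
So alternate 1 is #22.

22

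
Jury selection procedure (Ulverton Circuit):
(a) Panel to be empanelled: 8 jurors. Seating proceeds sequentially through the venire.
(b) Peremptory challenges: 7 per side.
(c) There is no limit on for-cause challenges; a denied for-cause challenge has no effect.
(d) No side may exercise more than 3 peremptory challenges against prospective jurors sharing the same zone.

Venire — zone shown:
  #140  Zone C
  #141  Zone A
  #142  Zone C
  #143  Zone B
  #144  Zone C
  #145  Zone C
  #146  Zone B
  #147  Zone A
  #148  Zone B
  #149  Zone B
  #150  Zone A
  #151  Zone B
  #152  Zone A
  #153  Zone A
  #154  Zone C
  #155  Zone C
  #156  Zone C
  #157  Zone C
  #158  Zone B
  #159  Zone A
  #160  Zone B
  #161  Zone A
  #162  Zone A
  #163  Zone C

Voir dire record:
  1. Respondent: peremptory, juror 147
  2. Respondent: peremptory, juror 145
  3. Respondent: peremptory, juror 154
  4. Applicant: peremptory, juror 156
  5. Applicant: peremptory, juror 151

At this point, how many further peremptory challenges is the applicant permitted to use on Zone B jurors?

Applicant peremptories so far: #156, #151 — 2 of 7 used, 5 left overall.
Against Zone B: #151 — 1 used; per-zone cap 3 leaves 2.
Binding limit: min(5, 2) = 2.

2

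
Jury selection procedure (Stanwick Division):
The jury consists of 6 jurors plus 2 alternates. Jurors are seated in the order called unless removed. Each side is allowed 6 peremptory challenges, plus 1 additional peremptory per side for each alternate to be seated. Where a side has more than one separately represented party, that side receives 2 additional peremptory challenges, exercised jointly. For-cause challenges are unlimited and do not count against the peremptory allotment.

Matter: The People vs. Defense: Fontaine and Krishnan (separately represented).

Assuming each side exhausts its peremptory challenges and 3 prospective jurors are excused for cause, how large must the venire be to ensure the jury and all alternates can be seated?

Seats to fill: 6 + 2 alternates = 8.
Peremptories — The People: 6 + 1×2 = 8; Defense: 6 + 1×2 + 2 = 10; total 18.
For-cause removals: 3.
Minimum venire: 8 + 18 + 3 = 29.

29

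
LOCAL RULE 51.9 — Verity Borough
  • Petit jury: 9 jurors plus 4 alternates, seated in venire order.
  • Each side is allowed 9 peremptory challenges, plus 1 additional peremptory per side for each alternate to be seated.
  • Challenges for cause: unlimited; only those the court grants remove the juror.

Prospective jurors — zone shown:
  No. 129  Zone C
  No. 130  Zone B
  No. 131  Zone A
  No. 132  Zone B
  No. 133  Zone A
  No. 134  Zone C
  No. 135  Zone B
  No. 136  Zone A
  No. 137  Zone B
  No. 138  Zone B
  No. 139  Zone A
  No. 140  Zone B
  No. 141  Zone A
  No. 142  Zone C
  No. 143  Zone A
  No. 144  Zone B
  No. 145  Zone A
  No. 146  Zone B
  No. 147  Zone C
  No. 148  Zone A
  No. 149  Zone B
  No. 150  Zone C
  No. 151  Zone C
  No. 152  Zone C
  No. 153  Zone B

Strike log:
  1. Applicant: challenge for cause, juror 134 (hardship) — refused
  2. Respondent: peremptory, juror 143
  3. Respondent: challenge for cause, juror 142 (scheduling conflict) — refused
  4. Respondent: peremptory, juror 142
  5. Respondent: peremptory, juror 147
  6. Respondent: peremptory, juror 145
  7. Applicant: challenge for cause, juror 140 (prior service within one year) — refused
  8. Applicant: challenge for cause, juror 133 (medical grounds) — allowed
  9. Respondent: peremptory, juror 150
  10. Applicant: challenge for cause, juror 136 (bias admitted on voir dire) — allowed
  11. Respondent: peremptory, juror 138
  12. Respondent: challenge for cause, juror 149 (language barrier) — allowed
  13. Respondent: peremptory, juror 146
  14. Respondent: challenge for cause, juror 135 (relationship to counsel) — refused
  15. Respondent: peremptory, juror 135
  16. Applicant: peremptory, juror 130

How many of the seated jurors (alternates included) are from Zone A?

Removed: #130, #133, #135, #136, #138, #142, #143, #145, #146, #147, #149, #150.
Seated (13 incl. alternates): #129, #131, #132, #134, #137, #139, #140, #141, #144, #148, #151, #152, #153.
Of those, in Zone A: #131, #139, #141, #148 → 4.

4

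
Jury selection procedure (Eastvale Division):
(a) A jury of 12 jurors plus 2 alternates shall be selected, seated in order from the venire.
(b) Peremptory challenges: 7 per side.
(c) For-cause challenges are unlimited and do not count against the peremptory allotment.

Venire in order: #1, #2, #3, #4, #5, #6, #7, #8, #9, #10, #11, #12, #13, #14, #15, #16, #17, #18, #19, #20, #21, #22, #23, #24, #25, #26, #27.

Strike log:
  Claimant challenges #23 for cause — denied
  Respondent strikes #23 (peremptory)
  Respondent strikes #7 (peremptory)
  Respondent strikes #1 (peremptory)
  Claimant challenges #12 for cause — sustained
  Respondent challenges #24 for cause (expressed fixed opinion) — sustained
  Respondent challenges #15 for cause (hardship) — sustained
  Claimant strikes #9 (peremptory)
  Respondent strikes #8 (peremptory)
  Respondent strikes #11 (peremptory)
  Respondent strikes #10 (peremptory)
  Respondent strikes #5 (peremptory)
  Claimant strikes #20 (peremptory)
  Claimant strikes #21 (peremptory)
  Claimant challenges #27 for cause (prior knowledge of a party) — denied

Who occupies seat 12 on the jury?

25

Removed: #1, #5, #7, #8, #9, #10, #11, #12, #15, #20, #21, #23, #24. (#27 stays — for-cause denied.)
Seating in order: seats 1–12 → #2, #3, #4, #6, #13, #14, #16, #17, #18, #19, #22, #25; alternates → #26, #27.
So seat 12 is #25.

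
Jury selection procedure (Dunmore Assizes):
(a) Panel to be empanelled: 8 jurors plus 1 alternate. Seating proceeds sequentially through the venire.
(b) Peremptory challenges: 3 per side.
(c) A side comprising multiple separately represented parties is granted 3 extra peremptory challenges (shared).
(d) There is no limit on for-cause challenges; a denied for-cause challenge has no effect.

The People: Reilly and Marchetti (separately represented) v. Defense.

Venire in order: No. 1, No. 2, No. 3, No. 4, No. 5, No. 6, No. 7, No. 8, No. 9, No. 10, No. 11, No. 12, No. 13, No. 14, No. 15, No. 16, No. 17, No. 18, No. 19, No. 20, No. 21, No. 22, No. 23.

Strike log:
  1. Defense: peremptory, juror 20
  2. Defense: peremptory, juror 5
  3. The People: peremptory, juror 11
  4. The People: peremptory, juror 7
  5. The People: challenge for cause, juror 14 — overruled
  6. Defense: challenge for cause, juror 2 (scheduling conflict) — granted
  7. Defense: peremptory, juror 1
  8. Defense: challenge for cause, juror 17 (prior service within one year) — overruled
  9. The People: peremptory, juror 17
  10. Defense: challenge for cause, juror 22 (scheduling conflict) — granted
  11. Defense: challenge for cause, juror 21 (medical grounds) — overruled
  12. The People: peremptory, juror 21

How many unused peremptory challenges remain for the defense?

Defense allotment: 3.
Defense peremptories used: #20, #5, #1 — 3 (for-cause on #2, #17, #22, #21 don't count).
Remaining: 3 − 3 = 0.

0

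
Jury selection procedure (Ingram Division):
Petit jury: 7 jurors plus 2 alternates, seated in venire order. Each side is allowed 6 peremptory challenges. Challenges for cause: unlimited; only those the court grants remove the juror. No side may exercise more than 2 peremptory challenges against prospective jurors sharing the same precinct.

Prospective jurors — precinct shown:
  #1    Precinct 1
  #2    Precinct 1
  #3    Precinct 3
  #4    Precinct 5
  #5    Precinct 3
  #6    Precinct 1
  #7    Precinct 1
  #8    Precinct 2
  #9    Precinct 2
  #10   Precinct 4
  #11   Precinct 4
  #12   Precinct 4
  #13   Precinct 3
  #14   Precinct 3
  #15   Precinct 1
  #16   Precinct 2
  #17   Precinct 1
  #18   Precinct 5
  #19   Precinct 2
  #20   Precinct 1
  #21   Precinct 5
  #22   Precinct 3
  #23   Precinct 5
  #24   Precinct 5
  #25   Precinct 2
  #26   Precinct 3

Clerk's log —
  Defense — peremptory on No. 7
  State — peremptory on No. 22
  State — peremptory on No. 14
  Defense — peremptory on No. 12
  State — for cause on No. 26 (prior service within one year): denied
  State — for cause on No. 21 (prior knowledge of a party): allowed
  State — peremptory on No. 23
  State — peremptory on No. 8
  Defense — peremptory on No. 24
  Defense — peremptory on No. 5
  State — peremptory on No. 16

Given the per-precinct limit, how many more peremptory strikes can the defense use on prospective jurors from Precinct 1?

1

Defense peremptories so far: #7, #12, #24, #5 — 4 of 6 used, 2 left overall.
Against Precinct 1: #7 — 1 used; per-precinct cap 2 leaves 1.
Binding limit: min(2, 1) = 1.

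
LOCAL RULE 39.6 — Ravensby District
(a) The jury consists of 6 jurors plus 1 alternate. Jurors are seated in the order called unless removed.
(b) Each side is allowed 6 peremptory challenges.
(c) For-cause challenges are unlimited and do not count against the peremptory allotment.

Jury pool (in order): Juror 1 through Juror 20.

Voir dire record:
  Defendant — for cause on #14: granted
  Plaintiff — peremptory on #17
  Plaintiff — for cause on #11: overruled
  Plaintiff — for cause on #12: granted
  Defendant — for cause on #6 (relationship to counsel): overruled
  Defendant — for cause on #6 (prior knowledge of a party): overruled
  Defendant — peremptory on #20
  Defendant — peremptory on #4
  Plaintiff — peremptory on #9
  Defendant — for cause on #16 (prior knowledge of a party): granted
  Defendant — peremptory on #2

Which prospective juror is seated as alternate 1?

Removed: #2, #4, #9, #12, #14, #16, #17, #20. (#6, #11 stay — for-cause denied.)
Seating in order: seats 1–6 → #1, #3, #5, #6, #7, #8; alternates → #10.
So alternate 1 is #10.

10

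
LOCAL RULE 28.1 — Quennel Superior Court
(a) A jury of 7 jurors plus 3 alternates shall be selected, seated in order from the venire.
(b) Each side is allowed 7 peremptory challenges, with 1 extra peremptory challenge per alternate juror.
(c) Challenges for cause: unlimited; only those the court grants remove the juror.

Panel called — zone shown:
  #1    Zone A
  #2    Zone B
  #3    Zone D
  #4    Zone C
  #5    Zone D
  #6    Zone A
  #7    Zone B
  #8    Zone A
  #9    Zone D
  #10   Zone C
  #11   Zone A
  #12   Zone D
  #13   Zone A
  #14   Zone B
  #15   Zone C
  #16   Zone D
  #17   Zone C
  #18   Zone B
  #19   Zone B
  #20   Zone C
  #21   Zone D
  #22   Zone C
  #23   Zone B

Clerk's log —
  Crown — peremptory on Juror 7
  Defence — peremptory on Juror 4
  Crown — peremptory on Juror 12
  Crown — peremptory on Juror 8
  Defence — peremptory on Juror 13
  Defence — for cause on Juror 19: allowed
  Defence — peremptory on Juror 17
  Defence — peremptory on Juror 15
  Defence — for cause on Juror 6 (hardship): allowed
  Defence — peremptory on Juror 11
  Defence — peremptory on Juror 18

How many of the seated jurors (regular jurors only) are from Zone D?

3

Removed: #4, #6, #7, #8, #11, #12, #13, #15, #17, #18, #19.
Seated jurors 1–7: #1, #2, #3, #5, #9, #10, #14 (alternates #16, #20, #21 not counted).
Of those, in Zone D: #3, #5, #9 → 3.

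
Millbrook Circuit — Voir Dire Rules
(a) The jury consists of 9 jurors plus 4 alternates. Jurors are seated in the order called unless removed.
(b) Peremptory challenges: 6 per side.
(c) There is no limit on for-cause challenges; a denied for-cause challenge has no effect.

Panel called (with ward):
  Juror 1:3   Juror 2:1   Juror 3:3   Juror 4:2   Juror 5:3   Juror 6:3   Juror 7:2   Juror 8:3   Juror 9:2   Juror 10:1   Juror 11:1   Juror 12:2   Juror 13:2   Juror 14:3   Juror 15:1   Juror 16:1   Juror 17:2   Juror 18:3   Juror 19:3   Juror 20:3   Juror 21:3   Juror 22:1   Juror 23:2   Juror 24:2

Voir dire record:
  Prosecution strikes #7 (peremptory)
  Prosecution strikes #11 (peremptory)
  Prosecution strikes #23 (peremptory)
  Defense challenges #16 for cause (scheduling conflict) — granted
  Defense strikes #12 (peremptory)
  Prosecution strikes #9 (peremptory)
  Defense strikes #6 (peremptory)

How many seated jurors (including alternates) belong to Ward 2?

Removed: #6, #7, #9, #11, #12, #16, #23.
Seated (13 incl. alternates): #1, #2, #3, #4, #5, #8, #10, #13, #14, #15, #17, #18, #19.
Of those, in Ward 2: #4, #13, #17 → 3.

3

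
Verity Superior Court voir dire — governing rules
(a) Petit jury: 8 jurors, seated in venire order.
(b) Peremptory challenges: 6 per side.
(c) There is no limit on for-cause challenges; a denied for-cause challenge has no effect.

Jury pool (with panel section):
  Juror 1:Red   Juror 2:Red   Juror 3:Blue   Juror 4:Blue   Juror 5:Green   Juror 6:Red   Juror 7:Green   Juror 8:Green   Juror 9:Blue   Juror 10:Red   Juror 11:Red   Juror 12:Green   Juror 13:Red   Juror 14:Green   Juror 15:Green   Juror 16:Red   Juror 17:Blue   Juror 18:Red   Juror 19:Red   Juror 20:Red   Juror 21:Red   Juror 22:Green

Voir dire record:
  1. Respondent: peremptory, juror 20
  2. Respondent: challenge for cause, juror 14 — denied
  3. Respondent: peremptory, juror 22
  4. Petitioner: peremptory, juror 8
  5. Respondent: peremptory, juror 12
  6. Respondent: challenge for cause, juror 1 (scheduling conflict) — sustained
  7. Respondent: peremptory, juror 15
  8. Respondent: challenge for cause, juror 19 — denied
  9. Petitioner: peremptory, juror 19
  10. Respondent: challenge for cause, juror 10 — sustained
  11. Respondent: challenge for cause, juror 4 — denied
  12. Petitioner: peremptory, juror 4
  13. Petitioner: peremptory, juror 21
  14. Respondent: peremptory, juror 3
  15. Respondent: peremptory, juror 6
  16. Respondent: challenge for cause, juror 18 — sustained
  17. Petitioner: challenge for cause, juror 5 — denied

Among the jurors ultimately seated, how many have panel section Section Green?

Removed: #1, #3, #4, #6, #8, #10, #12, #15, #18, #19, #20, #21, #22.
Seated jurors 1–8: #2, #5, #7, #9, #11, #13, #14, #16.
Of those, in Section Green: #5, #7, #14 → 3.

3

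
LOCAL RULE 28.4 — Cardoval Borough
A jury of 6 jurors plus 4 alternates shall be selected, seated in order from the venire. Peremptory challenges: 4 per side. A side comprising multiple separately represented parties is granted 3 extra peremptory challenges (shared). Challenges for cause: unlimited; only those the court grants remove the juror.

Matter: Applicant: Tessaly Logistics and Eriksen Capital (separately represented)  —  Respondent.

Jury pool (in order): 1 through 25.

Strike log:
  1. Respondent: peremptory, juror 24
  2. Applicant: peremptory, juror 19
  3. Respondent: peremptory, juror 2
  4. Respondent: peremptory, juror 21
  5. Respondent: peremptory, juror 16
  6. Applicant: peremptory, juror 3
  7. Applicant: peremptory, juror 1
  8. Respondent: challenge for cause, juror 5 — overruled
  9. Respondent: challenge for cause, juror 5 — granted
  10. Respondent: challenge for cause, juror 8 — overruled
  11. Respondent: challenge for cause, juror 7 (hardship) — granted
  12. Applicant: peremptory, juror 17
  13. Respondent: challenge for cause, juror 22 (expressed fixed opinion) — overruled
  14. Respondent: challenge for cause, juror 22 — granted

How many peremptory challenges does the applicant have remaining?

3

Applicant allotment: 4 base + 3 multi-party = 7.
Applicant peremptories used: #19, #3, #1, #17 — 4.
Remaining: 7 − 4 = 3.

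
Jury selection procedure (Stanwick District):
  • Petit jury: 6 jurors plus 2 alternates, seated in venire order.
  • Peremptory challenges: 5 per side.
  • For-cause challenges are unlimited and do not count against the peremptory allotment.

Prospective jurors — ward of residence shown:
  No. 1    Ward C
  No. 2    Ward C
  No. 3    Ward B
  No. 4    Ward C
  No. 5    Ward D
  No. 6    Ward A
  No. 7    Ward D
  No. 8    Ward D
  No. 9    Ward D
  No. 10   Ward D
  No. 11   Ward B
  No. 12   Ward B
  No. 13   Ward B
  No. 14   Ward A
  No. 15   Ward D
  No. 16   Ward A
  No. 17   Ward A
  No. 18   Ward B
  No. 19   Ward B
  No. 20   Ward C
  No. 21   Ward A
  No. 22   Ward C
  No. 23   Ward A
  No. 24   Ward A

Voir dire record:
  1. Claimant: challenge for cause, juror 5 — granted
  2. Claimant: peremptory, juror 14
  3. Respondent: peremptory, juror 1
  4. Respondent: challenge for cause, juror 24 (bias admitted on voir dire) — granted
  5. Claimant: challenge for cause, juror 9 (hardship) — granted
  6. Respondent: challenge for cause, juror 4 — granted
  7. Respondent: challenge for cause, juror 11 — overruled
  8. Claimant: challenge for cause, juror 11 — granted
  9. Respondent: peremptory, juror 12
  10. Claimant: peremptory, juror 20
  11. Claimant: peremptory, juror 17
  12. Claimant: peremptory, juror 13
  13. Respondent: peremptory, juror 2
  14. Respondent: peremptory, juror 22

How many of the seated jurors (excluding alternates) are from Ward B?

Removed: #1, #2, #4, #5, #9, #11, #12, #13, #14, #17, #20, #22, #24.
Seated jurors 1–6: #3, #6, #7, #8, #10, #15 (alternates #16, #18 not counted).
Of those, in Ward B: #3 → 1.

1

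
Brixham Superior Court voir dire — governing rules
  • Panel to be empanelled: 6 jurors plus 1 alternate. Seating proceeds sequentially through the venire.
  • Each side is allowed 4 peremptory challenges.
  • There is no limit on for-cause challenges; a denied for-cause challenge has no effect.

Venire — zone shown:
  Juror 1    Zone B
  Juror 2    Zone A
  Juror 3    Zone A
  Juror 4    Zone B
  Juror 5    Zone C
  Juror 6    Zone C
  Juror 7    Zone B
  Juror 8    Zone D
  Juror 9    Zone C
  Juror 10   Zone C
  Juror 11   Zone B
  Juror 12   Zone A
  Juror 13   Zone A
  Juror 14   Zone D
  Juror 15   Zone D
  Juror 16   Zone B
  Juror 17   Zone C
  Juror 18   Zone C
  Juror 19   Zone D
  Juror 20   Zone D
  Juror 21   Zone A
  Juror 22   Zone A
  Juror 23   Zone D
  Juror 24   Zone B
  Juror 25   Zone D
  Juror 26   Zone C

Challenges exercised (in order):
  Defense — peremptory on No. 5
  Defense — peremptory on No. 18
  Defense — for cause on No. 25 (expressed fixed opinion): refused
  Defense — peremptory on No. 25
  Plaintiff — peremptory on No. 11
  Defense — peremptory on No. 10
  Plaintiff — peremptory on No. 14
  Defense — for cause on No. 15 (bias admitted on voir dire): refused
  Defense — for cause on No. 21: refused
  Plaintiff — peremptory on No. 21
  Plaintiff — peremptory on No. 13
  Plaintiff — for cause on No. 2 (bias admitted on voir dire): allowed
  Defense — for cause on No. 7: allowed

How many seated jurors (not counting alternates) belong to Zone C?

Removed: #2, #5, #7, #10, #11, #13, #14, #18, #21, #25.
Seated jurors 1–6: #1, #3, #4, #6, #8, #9 (alternates #12 not counted).
Of those, in Zone C: #6, #9 → 2.

2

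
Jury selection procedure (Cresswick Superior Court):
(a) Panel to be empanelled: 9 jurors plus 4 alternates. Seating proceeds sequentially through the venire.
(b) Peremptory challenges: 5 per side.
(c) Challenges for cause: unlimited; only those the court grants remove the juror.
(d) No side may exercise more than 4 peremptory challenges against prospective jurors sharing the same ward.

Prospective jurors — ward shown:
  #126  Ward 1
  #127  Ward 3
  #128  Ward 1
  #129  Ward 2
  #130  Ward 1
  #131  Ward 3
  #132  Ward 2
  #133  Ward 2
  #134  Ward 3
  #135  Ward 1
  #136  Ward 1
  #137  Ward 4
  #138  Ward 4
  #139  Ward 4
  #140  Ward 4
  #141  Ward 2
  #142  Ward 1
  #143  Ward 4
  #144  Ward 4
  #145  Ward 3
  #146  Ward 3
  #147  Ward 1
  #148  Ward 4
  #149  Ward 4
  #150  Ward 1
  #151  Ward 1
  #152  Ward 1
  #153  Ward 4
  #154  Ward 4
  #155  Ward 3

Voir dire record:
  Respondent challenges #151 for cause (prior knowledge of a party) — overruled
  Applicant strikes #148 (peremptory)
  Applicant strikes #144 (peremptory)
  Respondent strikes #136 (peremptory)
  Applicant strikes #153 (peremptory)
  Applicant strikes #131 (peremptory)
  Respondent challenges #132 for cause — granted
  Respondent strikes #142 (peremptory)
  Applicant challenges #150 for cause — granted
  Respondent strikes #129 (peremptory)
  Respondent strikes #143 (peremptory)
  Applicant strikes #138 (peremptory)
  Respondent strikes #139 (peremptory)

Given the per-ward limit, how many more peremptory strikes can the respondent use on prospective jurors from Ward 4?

0

Respondent peremptories so far: #136, #142, #129, #143, #139 — 5 of 5 used, 0 left overall.
Against Ward 4: #143, #139 — 2 used; per-ward cap 4 leaves 2.
Binding limit: min(0, 2) = 0.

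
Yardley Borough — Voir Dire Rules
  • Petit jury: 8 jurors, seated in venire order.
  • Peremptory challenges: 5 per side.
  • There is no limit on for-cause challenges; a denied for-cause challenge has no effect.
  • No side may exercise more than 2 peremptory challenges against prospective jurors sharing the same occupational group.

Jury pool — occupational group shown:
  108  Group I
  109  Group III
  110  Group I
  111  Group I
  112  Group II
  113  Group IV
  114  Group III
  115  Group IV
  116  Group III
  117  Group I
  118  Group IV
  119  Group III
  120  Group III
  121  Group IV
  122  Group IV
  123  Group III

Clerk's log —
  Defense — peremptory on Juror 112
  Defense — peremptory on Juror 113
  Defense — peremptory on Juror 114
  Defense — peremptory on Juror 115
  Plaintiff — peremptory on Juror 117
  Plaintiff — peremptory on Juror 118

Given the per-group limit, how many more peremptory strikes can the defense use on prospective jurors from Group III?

1

Defense peremptories so far: #112, #113, #114, #115 — 4 of 5 used, 1 left overall.
Against Group III: #114 — 1 used; per-group cap 2 leaves 1.
Binding limit: min(1, 1) = 1.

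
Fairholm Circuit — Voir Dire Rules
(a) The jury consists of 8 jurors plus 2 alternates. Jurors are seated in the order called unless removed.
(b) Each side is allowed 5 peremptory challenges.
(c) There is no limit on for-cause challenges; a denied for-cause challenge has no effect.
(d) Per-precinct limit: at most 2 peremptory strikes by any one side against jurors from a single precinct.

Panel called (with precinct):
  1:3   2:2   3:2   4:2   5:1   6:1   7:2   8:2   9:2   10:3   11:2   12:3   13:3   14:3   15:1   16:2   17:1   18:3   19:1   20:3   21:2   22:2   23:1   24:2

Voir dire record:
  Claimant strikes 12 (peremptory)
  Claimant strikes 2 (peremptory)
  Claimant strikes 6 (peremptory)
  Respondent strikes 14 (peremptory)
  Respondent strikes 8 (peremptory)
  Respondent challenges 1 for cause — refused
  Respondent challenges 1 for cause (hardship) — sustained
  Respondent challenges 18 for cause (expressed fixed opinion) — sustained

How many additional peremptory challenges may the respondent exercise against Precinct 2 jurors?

1

Respondent peremptories so far: #14, #8 — 2 of 5 used, 3 left overall.
Against Precinct 2: #8 — 1 used; per-precinct cap 2 leaves 1.
Binding limit: min(3, 1) = 1.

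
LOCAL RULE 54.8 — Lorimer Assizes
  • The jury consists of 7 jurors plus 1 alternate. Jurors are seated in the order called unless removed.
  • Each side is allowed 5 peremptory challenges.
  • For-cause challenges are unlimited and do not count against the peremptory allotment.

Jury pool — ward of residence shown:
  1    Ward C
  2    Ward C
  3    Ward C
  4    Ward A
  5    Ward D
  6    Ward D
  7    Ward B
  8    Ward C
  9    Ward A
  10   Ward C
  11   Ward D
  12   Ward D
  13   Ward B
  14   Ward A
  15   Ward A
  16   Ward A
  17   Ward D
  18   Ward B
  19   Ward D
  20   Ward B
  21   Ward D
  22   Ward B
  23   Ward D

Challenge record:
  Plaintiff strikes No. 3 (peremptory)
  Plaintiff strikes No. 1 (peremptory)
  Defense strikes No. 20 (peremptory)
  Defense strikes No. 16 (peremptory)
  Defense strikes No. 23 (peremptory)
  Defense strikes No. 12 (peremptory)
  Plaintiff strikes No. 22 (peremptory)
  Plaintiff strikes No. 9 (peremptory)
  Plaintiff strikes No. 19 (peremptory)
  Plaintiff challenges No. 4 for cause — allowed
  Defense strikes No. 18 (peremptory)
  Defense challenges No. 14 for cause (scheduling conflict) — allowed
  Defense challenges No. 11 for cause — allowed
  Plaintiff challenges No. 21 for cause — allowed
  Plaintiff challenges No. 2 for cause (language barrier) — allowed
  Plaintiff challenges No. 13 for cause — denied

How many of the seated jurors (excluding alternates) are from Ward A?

1

Removed: #1, #2, #3, #4, #9, #11, #12, #14, #16, #18, #19, #20, #21, #22, #23.
Seated jurors 1–7: #5, #6, #7, #8, #10, #13, #15 (alternates #17 not counted).
Of those, in Ward A: #15 → 1.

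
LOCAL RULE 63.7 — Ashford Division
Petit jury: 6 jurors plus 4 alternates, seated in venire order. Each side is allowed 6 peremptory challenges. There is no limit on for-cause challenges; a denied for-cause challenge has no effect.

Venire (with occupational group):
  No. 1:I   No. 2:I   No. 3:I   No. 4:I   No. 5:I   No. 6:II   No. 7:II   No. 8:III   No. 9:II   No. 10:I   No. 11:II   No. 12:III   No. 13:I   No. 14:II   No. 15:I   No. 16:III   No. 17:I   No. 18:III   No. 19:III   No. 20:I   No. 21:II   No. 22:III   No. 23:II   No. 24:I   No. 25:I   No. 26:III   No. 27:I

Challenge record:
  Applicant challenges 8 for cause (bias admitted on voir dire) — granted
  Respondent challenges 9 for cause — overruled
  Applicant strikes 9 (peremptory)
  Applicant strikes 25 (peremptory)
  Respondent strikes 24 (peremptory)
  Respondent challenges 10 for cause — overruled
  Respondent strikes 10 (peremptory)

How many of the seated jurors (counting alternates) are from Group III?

Removed: #8, #9, #10, #24, #25.
Seated (10 incl. alternates): #1, #2, #3, #4, #5, #6, #7, #11, #12, #13.
Of those, in Group III: #12 → 1.

1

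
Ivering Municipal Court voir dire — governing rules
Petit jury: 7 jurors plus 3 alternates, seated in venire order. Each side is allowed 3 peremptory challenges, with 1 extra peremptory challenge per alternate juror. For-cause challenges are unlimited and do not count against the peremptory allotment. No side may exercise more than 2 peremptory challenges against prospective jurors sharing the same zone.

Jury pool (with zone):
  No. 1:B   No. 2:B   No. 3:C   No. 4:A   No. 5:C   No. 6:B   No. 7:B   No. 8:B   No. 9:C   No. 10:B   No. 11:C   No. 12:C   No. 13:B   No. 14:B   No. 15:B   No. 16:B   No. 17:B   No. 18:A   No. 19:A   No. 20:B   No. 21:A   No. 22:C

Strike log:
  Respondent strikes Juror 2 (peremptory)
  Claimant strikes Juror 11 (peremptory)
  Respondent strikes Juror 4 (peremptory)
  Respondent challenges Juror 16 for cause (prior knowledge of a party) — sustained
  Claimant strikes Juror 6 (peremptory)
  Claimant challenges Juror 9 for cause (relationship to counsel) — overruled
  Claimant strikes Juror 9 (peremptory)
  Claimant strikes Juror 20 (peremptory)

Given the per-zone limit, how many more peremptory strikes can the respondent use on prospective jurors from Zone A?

Respondent peremptories so far: #2, #4 — 2 of 6 used, 4 left overall.
Against Zone A: #4 — 1 used; per-zone cap 2 leaves 1.
Binding limit: min(4, 1) = 1.

1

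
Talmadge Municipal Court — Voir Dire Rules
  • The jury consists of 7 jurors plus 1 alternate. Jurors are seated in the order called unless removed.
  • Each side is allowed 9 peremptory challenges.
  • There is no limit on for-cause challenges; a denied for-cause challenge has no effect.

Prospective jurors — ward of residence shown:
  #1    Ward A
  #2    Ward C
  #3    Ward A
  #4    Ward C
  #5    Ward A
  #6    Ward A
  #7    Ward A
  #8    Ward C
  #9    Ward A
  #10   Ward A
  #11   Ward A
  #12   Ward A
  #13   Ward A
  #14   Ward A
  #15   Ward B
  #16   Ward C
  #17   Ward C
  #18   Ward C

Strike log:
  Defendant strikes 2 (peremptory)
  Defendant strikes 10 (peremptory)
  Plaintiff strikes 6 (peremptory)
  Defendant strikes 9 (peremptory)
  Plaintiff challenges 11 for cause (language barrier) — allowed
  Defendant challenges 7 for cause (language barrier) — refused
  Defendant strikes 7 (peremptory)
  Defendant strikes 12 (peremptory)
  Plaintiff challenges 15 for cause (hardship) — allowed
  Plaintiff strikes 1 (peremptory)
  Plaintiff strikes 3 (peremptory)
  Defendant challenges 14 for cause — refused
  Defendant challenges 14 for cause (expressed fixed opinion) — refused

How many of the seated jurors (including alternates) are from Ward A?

Removed: #1, #2, #3, #6, #7, #9, #10, #11, #12, #15.
Seated (8 incl. alternates): #4, #5, #8, #13, #14, #16, #17, #18.
Of those, in Ward A: #5, #13, #14 → 3.

3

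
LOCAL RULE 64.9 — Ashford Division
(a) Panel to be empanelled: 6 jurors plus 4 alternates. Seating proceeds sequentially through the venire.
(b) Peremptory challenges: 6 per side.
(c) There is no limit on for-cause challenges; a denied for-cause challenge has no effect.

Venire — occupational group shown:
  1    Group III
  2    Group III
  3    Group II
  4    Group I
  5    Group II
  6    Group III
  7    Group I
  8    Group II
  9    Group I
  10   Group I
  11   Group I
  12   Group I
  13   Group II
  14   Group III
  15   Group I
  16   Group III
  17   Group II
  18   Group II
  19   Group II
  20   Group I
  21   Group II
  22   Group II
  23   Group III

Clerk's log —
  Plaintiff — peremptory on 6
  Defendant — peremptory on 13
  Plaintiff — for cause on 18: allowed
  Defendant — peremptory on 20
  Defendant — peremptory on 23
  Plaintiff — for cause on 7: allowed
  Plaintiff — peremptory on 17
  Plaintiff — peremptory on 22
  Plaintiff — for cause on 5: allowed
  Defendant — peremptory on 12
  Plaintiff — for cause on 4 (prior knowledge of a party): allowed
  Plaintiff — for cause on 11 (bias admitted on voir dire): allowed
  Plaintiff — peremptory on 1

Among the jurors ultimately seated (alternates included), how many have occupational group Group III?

Removed: #1, #4, #5, #6, #7, #11, #12, #13, #17, #18, #20, #22, #23.
Seated (10 incl. alternates): #2, #3, #8, #9, #10, #14, #15, #16, #19, #21.
Of those, in Group III: #2, #14, #16 → 3.

3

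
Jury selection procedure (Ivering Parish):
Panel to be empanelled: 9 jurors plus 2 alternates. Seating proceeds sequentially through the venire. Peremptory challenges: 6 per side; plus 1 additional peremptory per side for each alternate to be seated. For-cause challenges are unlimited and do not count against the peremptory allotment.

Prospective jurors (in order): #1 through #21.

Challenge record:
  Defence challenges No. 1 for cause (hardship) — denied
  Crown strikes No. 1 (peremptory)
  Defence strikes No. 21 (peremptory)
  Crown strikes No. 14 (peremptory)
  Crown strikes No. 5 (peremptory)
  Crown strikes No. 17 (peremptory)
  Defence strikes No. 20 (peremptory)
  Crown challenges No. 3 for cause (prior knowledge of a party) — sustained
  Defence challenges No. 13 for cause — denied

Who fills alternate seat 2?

15

Removed: #1, #3, #5, #14, #17, #20, #21. (#13 stays — for-cause denied.)
Seating in order: seats 1–9 → #2, #4, #6, #7, #8, #9, #10, #11, #12; alternates → #13, #15.
So alternate 2 is #15.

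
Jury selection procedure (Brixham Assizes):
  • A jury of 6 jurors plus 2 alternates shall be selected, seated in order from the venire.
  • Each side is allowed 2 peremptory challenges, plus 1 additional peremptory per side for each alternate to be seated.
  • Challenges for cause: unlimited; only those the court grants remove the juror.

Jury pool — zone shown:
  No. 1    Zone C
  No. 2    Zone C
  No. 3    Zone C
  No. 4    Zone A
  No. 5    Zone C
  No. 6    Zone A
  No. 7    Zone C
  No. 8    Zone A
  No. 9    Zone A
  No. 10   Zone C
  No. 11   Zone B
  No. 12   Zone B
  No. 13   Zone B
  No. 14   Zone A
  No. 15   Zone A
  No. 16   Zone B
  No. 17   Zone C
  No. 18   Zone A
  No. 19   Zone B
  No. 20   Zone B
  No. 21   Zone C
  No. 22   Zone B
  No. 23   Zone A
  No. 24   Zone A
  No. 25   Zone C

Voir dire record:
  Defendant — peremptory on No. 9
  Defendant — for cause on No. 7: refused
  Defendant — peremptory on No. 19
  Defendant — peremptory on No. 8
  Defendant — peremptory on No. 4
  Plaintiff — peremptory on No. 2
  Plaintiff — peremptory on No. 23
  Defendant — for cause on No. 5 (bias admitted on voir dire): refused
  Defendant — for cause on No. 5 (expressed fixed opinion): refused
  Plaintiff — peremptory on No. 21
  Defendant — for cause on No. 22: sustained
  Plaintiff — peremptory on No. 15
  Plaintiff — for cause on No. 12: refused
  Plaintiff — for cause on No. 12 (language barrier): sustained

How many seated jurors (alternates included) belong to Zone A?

Removed: #2, #4, #8, #9, #12, #15, #19, #21, #22, #23.
Seated (8 incl. alternates): #1, #3, #5, #6, #7, #10, #11, #13.
Of those, in Zone A: #6 → 1.

1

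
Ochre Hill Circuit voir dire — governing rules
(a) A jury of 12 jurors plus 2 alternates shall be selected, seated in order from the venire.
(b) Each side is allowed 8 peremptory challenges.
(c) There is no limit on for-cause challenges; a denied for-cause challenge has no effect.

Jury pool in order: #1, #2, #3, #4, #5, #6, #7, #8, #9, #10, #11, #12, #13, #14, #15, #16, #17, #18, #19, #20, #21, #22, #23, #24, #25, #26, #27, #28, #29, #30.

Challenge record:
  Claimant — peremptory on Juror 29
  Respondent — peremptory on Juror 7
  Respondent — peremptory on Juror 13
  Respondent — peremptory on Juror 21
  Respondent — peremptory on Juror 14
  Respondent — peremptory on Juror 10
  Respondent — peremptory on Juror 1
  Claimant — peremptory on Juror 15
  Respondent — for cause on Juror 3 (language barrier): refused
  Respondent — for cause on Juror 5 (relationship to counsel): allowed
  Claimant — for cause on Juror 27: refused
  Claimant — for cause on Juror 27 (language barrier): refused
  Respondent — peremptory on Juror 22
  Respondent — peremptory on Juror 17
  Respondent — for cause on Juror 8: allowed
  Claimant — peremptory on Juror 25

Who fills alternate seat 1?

24

Removed: #1, #5, #7, #8, #10, #13, #14, #15, #17, #21, #22, #25, #29. (#3, #27 stay — for-cause denied.)
Seating in order: seats 1–12 → #2, #3, #4, #6, #9, #11, #12, #16, #18, #19, #20, #23; alternates → #24, #26.
So alternate 1 is #24.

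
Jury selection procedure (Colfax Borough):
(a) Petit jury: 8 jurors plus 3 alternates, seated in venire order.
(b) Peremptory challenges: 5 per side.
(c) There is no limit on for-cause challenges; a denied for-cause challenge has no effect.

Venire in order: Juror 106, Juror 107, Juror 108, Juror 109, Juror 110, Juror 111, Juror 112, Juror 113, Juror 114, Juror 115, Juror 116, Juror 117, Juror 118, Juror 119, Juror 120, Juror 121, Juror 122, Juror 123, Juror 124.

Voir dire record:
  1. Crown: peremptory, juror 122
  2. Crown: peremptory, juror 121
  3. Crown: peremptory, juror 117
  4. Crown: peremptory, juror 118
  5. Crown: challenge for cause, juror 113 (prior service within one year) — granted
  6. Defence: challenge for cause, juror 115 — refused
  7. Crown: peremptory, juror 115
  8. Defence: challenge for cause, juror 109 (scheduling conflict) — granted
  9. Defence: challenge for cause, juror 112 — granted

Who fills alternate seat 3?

124

Removed: #109, #112, #113, #115, #117, #118, #121, #122.
Seating in order: seats 1–8 → #106, #107, #108, #110, #111, #114, #116, #119; alternates → #120, #123, #124.
So alternate 3 is #124.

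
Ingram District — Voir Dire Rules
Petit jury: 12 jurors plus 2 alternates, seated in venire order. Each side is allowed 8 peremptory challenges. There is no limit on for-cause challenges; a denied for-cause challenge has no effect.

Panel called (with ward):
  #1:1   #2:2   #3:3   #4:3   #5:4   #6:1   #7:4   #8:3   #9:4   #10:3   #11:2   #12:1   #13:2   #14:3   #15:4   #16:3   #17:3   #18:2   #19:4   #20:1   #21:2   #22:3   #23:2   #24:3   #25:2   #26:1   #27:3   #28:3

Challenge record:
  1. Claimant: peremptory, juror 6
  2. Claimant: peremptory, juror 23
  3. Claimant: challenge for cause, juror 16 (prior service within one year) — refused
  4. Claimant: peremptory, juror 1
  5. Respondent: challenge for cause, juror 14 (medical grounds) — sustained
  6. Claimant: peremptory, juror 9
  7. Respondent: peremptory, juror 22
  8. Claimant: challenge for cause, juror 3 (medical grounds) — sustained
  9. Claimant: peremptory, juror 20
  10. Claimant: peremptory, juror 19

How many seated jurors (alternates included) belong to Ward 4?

Removed: #1, #3, #6, #9, #14, #19, #20, #22, #23.
Seated (14 incl. alternates): #2, #4, #5, #7, #8, #10, #11, #12, #13, #15, #16, #17, #18, #21.
Of those, in Ward 4: #5, #7, #15 → 3.

3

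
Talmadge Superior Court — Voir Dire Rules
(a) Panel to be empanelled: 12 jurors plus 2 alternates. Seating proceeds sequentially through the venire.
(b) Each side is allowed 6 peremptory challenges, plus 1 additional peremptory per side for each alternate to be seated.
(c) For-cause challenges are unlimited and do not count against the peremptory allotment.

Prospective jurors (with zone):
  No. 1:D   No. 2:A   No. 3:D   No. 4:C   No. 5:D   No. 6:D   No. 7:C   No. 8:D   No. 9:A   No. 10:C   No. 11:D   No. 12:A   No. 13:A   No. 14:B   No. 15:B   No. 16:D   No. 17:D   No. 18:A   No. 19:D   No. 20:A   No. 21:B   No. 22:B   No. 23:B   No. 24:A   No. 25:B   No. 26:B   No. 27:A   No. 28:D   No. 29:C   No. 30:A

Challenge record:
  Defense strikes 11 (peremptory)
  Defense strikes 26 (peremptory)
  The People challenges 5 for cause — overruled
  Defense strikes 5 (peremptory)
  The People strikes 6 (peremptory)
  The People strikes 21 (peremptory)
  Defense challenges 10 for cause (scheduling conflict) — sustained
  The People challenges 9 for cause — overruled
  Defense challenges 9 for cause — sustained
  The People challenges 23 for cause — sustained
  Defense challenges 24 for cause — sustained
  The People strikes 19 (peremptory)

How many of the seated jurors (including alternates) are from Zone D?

Removed: #5, #6, #9, #10, #11, #19, #21, #23, #24, #26.
Seated (14 incl. alternates): #1, #2, #3, #4, #7, #8, #12, #13, #14, #15, #16, #17, #18, #20.
Of those, in Zone D: #1, #3, #8, #16, #17 → 5.

5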